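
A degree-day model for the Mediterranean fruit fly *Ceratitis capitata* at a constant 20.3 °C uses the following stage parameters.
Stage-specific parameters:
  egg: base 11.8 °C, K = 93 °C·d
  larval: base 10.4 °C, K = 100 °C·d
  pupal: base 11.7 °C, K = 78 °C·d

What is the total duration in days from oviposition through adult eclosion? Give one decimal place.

30.1 days

egg: 93 / (20.3 − 11.8) = 93 / 8.5 = 10.941 d.
larval: 100 / (20.3 − 10.4) = 100 / 9.9 = 10.101 d.
pupal: 78 / (20.3 − 11.7) = 78 / 8.6 = 9.070 d.
Sum = 30.112 ≈ 30.1 days.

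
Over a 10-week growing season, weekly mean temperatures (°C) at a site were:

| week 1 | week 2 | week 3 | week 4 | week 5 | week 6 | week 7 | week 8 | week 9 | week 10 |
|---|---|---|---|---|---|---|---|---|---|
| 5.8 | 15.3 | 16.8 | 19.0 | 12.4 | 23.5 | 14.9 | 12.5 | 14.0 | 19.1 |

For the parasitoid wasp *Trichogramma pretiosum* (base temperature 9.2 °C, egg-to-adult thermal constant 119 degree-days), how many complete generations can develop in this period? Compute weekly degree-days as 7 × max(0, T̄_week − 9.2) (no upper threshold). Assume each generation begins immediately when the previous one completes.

3 generations

Weekly DD (7 × max(0, T̄ − 9.2)): 0.0, 42.7, 53.2, 68.6, 22.4, 100.1, 39.9, 23.1, 33.6, 69.3.
Season total = 452.9 DD.
Complete generations = ⌊452.9 / 119⌋ = 3.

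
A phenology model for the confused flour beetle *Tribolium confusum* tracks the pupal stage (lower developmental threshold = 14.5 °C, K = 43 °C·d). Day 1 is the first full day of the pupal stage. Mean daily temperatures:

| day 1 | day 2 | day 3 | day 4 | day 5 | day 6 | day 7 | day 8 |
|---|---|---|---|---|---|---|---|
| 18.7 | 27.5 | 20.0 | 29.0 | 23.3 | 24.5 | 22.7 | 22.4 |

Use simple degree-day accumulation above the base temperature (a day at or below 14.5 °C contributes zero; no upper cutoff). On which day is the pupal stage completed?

day 5

Daily DD above 14.5 °C: 4.2, 13.0, 5.5, 14.5, 8.8, 10.0, 8.2, 7.9.
Cumulative: 4.2, 17.2, 22.7, 37.2, 46.0, 56.0, 64.2, 72.1.
The total first reaches 43 DD on day 5.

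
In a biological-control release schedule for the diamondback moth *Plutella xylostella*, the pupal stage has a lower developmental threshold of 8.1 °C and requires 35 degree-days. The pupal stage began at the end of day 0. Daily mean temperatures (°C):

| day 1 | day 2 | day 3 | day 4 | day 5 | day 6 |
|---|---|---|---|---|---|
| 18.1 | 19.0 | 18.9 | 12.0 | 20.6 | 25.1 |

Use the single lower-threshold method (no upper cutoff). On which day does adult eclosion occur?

day 4

Daily DD above 8.1 °C: 10.0, 10.9, 10.8, 3.9, 12.5, 17.0.
Cumulative: 10.0, 20.9, 31.7, 35.6, 48.1, 65.1.
The total first reaches 35 DD on day 4.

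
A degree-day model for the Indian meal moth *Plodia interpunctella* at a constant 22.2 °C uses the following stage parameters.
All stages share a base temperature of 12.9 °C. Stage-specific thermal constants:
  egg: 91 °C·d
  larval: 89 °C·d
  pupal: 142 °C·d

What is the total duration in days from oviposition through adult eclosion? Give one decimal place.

34.6 days

Daily accumulation at 22.2 °C = 22.2 − 12.9 = 9.3 DD/day.
Total K = 91 + 89 + 142 = 322 DD.
Total duration = 322 / 9.3 = 34.624 ≈ 34.6 days.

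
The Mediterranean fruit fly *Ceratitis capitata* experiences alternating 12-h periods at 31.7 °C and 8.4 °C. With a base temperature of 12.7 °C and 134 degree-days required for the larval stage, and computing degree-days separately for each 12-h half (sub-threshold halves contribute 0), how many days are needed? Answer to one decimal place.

14.1 days

Day half: max(0, 31.7 − 12.7) × 0.5 = 19.0 × 0.5 = 9.50 DD.
Night half: max(0, 8.4 − 12.7) × 0.5 = 0.0 × 0.5 = 0.00 DD.
Per 24 h: 9.50 DD/day.
Duration = 134 / 9.50 = 14.105 ≈ 14.1 days.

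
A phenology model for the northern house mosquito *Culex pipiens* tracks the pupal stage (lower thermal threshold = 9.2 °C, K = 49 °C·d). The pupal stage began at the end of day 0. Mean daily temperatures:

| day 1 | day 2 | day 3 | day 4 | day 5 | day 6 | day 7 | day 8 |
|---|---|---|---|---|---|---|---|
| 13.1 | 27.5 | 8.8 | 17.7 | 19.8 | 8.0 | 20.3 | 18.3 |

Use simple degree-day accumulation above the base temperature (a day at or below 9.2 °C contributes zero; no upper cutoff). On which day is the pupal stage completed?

Daily DD above 9.2 °C: 3.9, 18.3, 0.0, 8.5, 10.6, 0.0, 11.1, 9.1.
Cumulative: 3.9, 22.2, 22.2, 30.7, 41.3, 41.3, 52.4, 61.5.
The total first reaches 49 DD on day 7.

day 7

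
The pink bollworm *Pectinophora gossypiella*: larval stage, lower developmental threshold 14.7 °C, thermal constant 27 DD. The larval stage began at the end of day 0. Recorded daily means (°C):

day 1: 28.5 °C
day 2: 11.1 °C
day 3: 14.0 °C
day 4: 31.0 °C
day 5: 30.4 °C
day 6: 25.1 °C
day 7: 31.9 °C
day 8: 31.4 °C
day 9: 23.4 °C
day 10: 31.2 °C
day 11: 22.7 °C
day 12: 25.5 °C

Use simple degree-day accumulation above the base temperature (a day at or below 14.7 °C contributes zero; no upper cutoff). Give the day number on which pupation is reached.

Daily DD above 14.7 °C: 13.8, 0.0, 0.0, 16.3, 15.7, 10.4, 17.2, 16.7, 8.7, 16.5, 8.0, 10.8.
Cumulative: 13.8, 13.8, 13.8, 30.1, 45.8, 56.2, 73.4, 90.1, 98.8, 115.3, 123.3, 134.1.
The total first reaches 27 DD on day 4.

day 4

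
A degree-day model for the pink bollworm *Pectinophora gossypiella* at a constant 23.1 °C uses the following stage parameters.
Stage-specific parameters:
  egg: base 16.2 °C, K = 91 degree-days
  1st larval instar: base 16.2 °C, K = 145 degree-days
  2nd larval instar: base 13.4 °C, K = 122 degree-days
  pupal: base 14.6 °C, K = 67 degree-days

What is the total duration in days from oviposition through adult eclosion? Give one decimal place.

egg: 91 / (23.1 − 16.2) = 91 / 6.9 = 13.188 d.
1st larval instar: 145 / (23.1 − 16.2) = 145 / 6.9 = 21.014 d.
2nd larval instar: 122 / (23.1 − 13.4) = 122 / 9.7 = 12.577 d.
pupal: 67 / (23.1 − 14.6) = 67 / 8.5 = 7.882 d.
Sum = 54.663 ≈ 54.7 days.

54.7 days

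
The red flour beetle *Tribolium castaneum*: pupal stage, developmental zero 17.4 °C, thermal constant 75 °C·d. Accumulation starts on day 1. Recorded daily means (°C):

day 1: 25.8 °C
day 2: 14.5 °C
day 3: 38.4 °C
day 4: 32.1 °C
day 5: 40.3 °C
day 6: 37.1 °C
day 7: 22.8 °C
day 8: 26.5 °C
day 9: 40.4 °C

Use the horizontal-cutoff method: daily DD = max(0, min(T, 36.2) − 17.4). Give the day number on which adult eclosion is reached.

Daily DD above 17.4 °C (capped at 18.8): 8.4, 0.0, 18.8, 14.7, 18.8, 18.8, 5.4, 9.1, 18.8.
Cumulative: 8.4, 8.4, 27.2, 41.9, 60.7, 79.5, 84.9, 94.0, 112.8.
The total first reaches 75 DD on day 6.

day 6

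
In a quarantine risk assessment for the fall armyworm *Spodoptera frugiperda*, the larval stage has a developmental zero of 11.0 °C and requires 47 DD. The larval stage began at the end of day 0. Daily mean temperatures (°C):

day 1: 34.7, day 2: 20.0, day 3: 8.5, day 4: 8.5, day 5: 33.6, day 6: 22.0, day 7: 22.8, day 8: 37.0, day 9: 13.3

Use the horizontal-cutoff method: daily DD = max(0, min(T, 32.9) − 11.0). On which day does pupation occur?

Daily DD above 11.0 °C (capped at 21.9): 21.9, 9.0, 0.0, 0.0, 21.9, 11.0, 11.8, 21.9, 2.3.
Cumulative: 21.9, 30.9, 30.9, 30.9, 52.8, 63.8, 75.6, 97.5, 99.8.
The total first reaches 47 DD on day 5.

day 5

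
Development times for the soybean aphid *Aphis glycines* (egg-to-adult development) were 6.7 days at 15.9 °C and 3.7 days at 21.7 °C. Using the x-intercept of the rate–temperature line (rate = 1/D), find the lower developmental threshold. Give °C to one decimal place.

Under the model K = D·(T − T_b), so D₁·(T₁ − T_b) = D₂·(T₂ − T_b).
6.7·(15.9 − T_b) = 3.7·(21.7 − T_b)
T_b = (6.7·15.9 − 3.7·21.7) / (6.7 − 3.7) = 26.24 / 3.0 = 8.747 °C ≈ 8.7 °C.

8.7 °C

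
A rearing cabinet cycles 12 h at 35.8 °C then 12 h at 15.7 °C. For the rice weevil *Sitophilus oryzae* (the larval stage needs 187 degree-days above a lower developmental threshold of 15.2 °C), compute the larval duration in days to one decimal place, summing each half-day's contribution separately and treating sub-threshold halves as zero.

Day half: max(0, 35.8 − 15.2) × 0.5 = 20.6 × 0.5 = 10.30 DD.
Night half: max(0, 15.7 − 15.2) × 0.5 = 0.5 × 0.5 = 0.25 DD.
Per 24 h: 10.55 DD/day.
Duration = 187 / 10.55 = 17.725 ≈ 17.7 days.

17.7 days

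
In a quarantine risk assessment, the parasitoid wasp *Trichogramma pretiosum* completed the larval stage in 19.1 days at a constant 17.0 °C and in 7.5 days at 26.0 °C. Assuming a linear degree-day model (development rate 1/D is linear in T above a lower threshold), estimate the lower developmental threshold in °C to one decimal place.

11.2 °C

Linear rate model ⇒ the product D·(T − T_b) is constant across temperatures.
19.1·(17.0 − T_b) = 7.5·(26.0 − T_b)
T_b = (19.1·17.0 − 7.5·26.0) / (19.1 − 7.5) = 129.70 / 11.6 = 11.181 °C ≈ 11.2 °C.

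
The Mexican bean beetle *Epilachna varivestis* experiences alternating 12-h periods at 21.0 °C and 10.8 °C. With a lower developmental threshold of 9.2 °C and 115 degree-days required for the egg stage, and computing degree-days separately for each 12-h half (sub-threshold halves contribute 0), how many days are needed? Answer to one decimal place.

17.2 days

Day half: max(0, 21.0 − 9.2) × 0.5 = 11.8 × 0.5 = 5.90 DD.
Night half: max(0, 10.8 − 9.2) × 0.5 = 1.6 × 0.5 = 0.80 DD.
Per 24 h: 6.70 DD/day.
Duration = 115 / 6.70 = 17.164 ≈ 17.2 days.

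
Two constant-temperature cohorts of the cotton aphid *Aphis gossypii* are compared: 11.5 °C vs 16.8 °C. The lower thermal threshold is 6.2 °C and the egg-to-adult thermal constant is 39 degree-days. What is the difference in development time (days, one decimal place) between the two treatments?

3.7 days

At 11.5 °C: 39 / (11.5 − 6.2) = 39 / 5.3 = 7.358 d.
At 16.8 °C: 39 / (16.8 − 6.2) = 39 / 10.6 = 3.679 d.
Difference = |7.358 − 3.679| = 3.679 ≈ 3.7 days.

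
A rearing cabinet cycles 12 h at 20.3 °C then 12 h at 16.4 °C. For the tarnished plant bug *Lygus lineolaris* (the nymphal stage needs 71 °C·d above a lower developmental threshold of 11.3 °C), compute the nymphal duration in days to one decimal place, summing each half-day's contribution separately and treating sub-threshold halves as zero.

10.1 days

Day half: max(0, 20.3 − 11.3) × 0.5 = 9.0 × 0.5 = 4.50 DD.
Night half: max(0, 16.4 − 11.3) × 0.5 = 5.1 × 0.5 = 2.55 DD.
Per 24 h: 7.05 DD/day.
Duration = 71 / 7.05 = 10.071 ≈ 10.1 days.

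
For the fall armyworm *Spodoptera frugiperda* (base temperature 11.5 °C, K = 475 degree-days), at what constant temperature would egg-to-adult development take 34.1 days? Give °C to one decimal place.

25.4 °C

Required daily accumulation = 475 / 34.1 = 13.930 DD/day.
T = T_base + 13.930 = 11.5 + 13.930 = 25.430 ≈ 25.4 °C.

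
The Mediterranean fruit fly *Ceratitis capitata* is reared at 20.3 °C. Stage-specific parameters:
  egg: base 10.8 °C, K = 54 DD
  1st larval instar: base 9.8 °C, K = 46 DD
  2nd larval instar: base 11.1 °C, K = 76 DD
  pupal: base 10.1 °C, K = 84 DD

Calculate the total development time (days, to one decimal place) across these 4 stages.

egg: 54 / (20.3 − 10.8) = 54 / 9.5 = 5.684 d.
1st larval instar: 46 / (20.3 − 9.8) = 46 / 10.5 = 4.381 d.
2nd larval instar: 76 / (20.3 − 11.1) = 76 / 9.2 = 8.261 d.
pupal: 84 / (20.3 − 10.1) = 84 / 10.2 = 8.235 d.
Sum = 26.561 ≈ 26.6 days.

26.6 days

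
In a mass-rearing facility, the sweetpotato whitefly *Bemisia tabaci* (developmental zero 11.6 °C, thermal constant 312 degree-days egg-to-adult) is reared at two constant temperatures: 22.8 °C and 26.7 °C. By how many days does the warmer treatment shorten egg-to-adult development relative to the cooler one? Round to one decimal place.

At 22.8 °C: 312 / (22.8 − 11.6) = 312 / 11.2 = 27.857 d.
At 26.7 °C: 312 / (26.7 − 11.6) = 312 / 15.1 = 20.662 d.
Difference = |27.857 − 20.662| = 7.195 ≈ 7.2 days.

7.2 days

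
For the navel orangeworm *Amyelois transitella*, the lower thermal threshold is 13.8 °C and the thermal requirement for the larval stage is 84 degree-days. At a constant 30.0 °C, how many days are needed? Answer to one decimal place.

5.2 days

Daily accumulation = 30.0 − 13.8 = 16.2 DD/day.
Duration = 84 / 16.2 = 5.185 ≈ 5.2 days.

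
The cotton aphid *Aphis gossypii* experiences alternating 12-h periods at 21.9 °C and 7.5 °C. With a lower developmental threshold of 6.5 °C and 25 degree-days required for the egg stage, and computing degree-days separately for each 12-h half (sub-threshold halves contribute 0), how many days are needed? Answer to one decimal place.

Day half: max(0, 21.9 − 6.5) × 0.5 = 15.4 × 0.5 = 7.70 DD.
Night half: max(0, 7.5 − 6.5) × 0.5 = 1.0 × 0.5 = 0.50 DD.
Per 24 h: 8.20 DD/day.
Duration = 25 / 8.20 = 3.049 ≈ 3.0 days.

3.0 days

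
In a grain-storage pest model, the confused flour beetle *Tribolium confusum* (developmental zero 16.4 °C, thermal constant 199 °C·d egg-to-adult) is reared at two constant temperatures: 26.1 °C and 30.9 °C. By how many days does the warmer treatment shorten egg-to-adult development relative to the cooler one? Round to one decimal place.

At 26.1 °C: 199 / (26.1 − 16.4) = 199 / 9.7 = 20.515 d.
At 30.9 °C: 199 / (30.9 − 16.4) = 199 / 14.5 = 13.724 d.
Difference = |20.515 − 13.724| = 6.791 ≈ 6.8 days.

6.8 days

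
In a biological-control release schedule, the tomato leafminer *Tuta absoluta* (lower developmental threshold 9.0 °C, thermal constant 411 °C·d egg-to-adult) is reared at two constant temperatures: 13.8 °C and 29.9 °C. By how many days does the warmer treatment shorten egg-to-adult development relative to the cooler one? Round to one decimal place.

66.0 days

At 13.8 °C: 411 / (13.8 − 9.0) = 411 / 4.8 = 85.625 d.
At 29.9 °C: 411 / (29.9 − 9.0) = 411 / 20.9 = 19.665 d.
Difference = |85.625 − 19.665| = 65.960 ≈ 66.0 days.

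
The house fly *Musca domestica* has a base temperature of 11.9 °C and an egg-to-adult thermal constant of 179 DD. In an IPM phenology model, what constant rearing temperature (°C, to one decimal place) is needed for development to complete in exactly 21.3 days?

20.3 °C

Required daily accumulation = 179 / 21.3 = 8.404 DD/day.
T = T_base + 8.404 = 11.9 + 8.404 = 20.304 ≈ 20.3 °C.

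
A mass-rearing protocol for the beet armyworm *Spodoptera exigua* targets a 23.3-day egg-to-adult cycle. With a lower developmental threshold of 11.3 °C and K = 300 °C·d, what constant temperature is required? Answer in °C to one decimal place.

24.2 °C

Required daily accumulation = 300 / 23.3 = 12.876 DD/day.
T = T_base + 12.876 = 11.3 + 12.876 = 24.176 ≈ 24.2 °C.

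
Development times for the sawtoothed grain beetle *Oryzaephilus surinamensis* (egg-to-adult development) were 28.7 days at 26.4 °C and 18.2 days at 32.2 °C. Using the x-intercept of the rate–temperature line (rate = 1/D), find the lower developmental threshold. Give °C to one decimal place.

16.3 °C

Under the model K = D·(T − T_b), so D₁·(T₁ − T_b) = D₂·(T₂ − T_b).
28.7·(26.4 − T_b) = 18.2·(32.2 − T_b)
T_b = (28.7·26.4 − 18.2·32.2) / (28.7 − 18.2) = 171.64 / 10.5 = 16.347 °C ≈ 16.3 °C.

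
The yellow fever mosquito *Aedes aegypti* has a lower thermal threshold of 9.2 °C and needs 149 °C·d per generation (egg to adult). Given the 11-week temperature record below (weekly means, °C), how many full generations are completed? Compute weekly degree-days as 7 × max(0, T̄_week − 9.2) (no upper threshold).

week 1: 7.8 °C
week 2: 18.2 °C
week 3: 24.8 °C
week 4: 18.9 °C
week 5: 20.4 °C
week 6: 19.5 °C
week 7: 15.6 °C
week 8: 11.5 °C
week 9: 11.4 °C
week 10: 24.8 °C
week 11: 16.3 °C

4 generations

Weekly DD (7 × max(0, T̄ − 9.2)): 0.0, 63.0, 109.2, 67.9, 78.4, 72.1, 44.8, 16.1, 15.4, 109.2, 49.7.
Season total = 625.8 DD.
Complete generations = ⌊625.8 / 149⌋ = 4.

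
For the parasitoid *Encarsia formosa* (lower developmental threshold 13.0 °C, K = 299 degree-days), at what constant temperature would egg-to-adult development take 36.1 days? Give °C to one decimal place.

21.3 °C

Required daily accumulation = 299 / 36.1 = 8.283 DD/day.
T = T_base + 8.283 = 13.0 + 8.283 = 21.283 ≈ 21.3 °C.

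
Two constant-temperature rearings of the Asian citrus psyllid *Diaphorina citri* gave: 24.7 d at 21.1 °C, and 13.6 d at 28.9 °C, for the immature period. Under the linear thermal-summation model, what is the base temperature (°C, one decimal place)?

11.5 °C

Linear rate model ⇒ the product D·(T − T_b) is constant across temperatures.
24.7·(21.1 − T_b) = 13.6·(28.9 − T_b)
T_b = (24.7·21.1 − 13.6·28.9) / (24.7 − 13.6) = 128.13 / 11.1 = 11.543 °C ≈ 11.5 °C.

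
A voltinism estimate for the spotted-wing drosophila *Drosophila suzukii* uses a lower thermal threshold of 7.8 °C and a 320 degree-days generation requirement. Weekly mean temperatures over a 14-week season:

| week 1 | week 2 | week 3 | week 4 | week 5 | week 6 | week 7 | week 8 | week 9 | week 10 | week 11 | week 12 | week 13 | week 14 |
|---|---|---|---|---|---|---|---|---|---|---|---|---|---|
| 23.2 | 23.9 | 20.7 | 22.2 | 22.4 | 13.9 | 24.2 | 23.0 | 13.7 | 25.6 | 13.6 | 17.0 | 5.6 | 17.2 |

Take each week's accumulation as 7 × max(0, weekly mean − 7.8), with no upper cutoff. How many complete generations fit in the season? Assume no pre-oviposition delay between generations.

3 generations

Weekly DD (7 × max(0, T̄ − 7.8)): 107.8, 112.7, 90.3, 100.8, 102.2, 42.7, 114.8, 106.4, 41.3, 124.6, 40.6, 64.4, 0.0, 65.8.
Season total = 1114.4 DD.
Complete generations = ⌊1114.4 / 320⌋ = 3.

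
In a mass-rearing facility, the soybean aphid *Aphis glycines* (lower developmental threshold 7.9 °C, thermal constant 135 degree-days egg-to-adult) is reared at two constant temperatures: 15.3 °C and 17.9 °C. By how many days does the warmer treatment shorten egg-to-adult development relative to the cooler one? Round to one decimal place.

4.7 days

At 15.3 °C: 135 / (15.3 − 7.9) = 135 / 7.4 = 18.243 d.
At 17.9 °C: 135 / (17.9 − 7.9) = 135 / 10.0 = 13.500 d.
Difference = |18.243 − 13.500| = 4.743 ≈ 4.7 days.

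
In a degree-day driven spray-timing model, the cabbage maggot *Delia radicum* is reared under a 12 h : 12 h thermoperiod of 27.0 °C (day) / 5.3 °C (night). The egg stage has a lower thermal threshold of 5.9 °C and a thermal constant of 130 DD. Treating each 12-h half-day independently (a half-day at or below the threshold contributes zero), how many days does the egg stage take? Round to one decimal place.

12.3 days

Day half: max(0, 27.0 − 5.9) × 0.5 = 21.1 × 0.5 = 10.55 DD.
Night half: max(0, 5.3 − 5.9) × 0.5 = 0.0 × 0.5 = 0.00 DD.
Per 24 h: 10.55 DD/day.
Duration = 130 / 10.55 = 12.322 ≈ 12.3 days.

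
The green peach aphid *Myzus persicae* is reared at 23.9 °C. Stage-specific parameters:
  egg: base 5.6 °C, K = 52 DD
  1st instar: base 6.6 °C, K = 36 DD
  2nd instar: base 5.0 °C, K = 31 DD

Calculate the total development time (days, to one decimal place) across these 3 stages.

6.6 days

egg: 52 / (23.9 − 5.6) = 52 / 18.3 = 2.842 d.
1st instar: 36 / (23.9 − 6.6) = 36 / 17.3 = 2.081 d.
2nd instar: 31 / (23.9 − 5.0) = 31 / 18.9 = 1.640 d.
Sum = 6.563 ≈ 6.6 days.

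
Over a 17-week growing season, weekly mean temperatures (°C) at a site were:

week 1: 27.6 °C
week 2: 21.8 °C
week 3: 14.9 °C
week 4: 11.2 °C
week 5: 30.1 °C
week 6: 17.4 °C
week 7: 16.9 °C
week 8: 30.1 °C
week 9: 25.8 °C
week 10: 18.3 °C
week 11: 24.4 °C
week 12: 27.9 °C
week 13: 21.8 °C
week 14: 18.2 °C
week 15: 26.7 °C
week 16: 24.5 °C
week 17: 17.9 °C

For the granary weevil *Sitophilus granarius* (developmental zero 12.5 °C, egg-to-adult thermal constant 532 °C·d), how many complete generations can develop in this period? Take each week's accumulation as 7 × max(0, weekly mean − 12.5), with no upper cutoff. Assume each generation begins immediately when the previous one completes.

2 generations

Weekly DD (7 × max(0, T̄ − 12.5)): 105.7, 65.1, 16.8, 0.0, 123.2, 34.3, 30.8, 123.2, 93.1, 40.6, 83.3, 107.8, 65.1, 39.9, 99.4, 84.0, 37.8.
Season total = 1150.1 DD.
Complete generations = ⌊1150.1 / 532⌋ = 2.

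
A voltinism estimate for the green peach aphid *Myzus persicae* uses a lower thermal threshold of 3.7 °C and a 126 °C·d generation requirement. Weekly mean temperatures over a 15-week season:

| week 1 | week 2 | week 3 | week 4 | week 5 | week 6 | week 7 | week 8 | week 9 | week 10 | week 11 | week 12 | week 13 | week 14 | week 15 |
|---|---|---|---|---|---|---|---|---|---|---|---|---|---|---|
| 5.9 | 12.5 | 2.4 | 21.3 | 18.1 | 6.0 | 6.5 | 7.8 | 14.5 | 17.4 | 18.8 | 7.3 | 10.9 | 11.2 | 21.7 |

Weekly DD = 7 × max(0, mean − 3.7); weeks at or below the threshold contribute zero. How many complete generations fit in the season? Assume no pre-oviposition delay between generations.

7 generations

Weekly DD (7 × max(0, T̄ − 3.7)): 15.4, 61.6, 0.0, 123.2, 100.8, 16.1, 19.6, 28.7, 75.6, 95.9, 105.7, 25.2, 50.4, 52.5, 126.0.
Season total = 896.7 DD.
Complete generations = ⌊896.7 / 126⌋ = 7.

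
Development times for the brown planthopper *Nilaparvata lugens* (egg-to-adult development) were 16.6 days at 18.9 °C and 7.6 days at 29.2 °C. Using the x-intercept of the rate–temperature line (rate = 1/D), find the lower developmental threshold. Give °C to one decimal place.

Under the model K = D·(T − T_b), so D₁·(T₁ − T_b) = D₂·(T₂ − T_b).
16.6·(18.9 − T_b) = 7.6·(29.2 − T_b)
T_b = (16.6·18.9 − 7.6·29.2) / (16.6 − 7.6) = 91.82 / 9.0 = 10.202 °C ≈ 10.2 °C.

10.2 °C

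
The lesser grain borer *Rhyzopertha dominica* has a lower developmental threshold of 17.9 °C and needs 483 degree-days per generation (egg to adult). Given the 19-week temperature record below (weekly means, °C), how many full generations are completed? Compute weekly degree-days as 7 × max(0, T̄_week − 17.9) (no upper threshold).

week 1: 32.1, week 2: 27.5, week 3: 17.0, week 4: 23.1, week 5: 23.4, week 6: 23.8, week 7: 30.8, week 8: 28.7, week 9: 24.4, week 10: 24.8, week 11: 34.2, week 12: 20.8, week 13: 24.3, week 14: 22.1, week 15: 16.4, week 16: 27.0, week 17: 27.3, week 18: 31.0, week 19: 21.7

2 generations

Weekly DD (7 × max(0, T̄ − 17.9)): 99.4, 67.2, 0.0, 36.4, 38.5, 41.3, 90.3, 75.6, 45.5, 48.3, 114.1, 20.3, 44.8, 29.4, 0.0, 63.7, 65.8, 91.7, 26.6.
Season total = 998.9 DD.
Complete generations = ⌊998.9 / 483⌋ = 2.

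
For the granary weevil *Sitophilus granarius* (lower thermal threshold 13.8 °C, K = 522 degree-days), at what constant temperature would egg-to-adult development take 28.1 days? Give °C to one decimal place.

32.4 °C

Required daily accumulation = 522 / 28.1 = 18.577 DD/day.
T = T_base + 18.577 = 13.8 + 18.577 = 32.377 ≈ 32.4 °C.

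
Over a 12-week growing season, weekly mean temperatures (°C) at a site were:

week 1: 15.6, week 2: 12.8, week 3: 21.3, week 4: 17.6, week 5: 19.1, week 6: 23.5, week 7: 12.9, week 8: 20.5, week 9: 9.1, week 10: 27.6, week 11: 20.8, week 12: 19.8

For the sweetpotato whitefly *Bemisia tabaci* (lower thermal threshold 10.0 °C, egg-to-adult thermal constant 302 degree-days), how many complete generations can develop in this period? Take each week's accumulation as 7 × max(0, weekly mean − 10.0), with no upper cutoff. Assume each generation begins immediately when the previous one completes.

2 generations

Weekly DD (7 × max(0, T̄ − 10.0)): 39.2, 19.6, 79.1, 53.2, 63.7, 94.5, 20.3, 73.5, 0.0, 123.2, 75.6, 68.6.
Season total = 710.5 DD.
Complete generations = ⌊710.5 / 302⌋ = 2.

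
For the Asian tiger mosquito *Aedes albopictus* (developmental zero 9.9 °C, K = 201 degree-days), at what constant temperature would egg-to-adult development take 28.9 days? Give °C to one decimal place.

16.9 °C

Required daily accumulation = 201 / 28.9 = 6.955 DD/day.
T = T_base + 6.955 = 9.9 + 6.955 = 16.855 ≈ 16.9 °C.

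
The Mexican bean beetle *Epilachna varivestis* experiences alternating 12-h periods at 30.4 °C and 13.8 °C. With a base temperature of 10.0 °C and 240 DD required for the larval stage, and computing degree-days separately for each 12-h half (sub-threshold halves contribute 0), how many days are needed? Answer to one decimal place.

Day half: max(0, 30.4 − 10.0) × 0.5 = 20.4 × 0.5 = 10.20 DD.
Night half: max(0, 13.8 − 10.0) × 0.5 = 3.8 × 0.5 = 1.90 DD.
Per 24 h: 12.10 DD/day.
Duration = 240 / 12.10 = 19.835 ≈ 19.8 days.

19.8 days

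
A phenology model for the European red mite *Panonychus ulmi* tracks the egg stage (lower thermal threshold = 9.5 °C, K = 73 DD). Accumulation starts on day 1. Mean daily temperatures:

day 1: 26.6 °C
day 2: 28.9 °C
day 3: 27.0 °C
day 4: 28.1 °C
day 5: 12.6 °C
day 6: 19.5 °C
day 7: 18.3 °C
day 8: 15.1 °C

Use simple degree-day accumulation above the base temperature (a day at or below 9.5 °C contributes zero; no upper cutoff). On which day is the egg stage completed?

day 5

Daily DD above 9.5 °C: 17.1, 19.4, 17.5, 18.6, 3.1, 10.0, 8.8, 5.6.
Cumulative: 17.1, 36.5, 54.0, 72.6, 75.7, 85.7, 94.5, 100.1.
The total first reaches 73 DD on day 5.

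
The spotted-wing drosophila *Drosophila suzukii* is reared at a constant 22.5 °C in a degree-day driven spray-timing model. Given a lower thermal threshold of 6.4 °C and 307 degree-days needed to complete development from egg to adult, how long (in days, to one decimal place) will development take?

19.1 days

Daily accumulation = 22.5 − 6.4 = 16.1 DD/day.
Duration = 307 / 16.1 = 19.068 ≈ 19.1 days.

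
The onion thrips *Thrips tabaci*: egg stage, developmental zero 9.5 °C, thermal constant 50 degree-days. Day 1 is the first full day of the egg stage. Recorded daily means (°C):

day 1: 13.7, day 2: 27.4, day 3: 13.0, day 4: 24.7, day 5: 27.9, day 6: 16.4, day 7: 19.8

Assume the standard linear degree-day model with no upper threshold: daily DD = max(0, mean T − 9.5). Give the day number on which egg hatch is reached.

day 5

Daily DD above 9.5 °C: 4.2, 17.9, 3.5, 15.2, 18.4, 6.9, 10.3.
Cumulative: 4.2, 22.1, 25.6, 40.8, 59.2, 66.1, 76.4.
The total first reaches 50 DD on day 5.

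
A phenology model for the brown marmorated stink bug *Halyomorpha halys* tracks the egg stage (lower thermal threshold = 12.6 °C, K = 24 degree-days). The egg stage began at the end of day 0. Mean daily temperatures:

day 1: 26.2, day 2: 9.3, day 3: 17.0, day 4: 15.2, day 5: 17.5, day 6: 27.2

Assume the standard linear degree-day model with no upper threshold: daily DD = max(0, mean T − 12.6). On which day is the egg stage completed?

Daily DD above 12.6 °C: 13.6, 0.0, 4.4, 2.6, 4.9, 14.6.
Cumulative: 13.6, 13.6, 18.0, 20.6, 25.5, 40.1.
The total first reaches 24 DD on day 5.

day 5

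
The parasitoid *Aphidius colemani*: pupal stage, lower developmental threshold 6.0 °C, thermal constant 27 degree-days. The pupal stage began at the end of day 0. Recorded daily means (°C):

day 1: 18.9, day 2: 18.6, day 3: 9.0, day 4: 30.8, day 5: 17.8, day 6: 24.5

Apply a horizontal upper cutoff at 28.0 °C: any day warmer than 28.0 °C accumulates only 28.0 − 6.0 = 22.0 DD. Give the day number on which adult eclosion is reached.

Daily DD above 6.0 °C (capped at 22.0): 12.9, 12.6, 3.0, 22.0, 11.8, 18.5.
Cumulative: 12.9, 25.5, 28.5, 50.5, 62.3, 80.8.
The total first reaches 27 DD on day 3.

day 3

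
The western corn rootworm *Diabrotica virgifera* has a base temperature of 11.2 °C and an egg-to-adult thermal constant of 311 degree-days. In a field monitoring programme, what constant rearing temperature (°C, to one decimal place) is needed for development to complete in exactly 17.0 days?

29.5 °C

Required daily accumulation = 311 / 17.0 = 18.294 DD/day.
T = T_base + 18.294 = 11.2 + 18.294 = 29.494 ≈ 29.5 °C.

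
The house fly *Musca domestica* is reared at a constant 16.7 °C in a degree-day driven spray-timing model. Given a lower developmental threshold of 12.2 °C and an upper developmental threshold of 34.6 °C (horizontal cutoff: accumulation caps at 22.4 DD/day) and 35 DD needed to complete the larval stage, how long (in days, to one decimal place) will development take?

7.8 days

Daily accumulation = 16.7 − 12.2 = 4.5 DD/day.
Duration = 35 / 4.5 = 7.778 ≈ 7.8 days.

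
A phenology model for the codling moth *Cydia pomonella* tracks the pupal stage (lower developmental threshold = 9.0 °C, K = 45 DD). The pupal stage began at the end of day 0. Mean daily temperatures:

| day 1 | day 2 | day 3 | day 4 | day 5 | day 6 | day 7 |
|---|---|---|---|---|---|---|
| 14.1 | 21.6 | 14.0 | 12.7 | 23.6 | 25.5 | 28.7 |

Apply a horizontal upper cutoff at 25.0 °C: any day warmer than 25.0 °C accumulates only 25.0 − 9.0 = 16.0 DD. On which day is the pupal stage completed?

day 6

Daily DD above 9.0 °C (capped at 16.0): 5.1, 12.6, 5.0, 3.7, 14.6, 16.0, 16.0.
Cumulative: 5.1, 17.7, 22.7, 26.4, 41.0, 57.0, 73.0.
The total first reaches 45 DD on day 6.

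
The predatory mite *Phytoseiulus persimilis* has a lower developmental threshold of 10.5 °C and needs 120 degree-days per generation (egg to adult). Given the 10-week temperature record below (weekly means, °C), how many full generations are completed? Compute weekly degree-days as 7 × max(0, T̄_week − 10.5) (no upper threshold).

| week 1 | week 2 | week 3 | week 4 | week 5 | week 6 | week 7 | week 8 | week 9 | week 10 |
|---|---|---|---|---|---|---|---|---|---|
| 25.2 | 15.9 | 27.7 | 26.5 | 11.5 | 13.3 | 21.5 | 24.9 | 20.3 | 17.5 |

5 generations

Weekly DD (7 × max(0, T̄ − 10.5)): 102.9, 37.8, 120.4, 112.0, 7.0, 19.6, 77.0, 100.8, 68.6, 49.0.
Season total = 695.1 DD.
Complete generations = ⌊695.1 / 120⌋ = 5.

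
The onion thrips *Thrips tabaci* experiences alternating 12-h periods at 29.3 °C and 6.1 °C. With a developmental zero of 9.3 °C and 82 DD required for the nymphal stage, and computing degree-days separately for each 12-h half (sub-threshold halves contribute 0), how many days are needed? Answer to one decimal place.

8.2 days

Day half: max(0, 29.3 − 9.3) × 0.5 = 20.0 × 0.5 = 10.00 DD.
Night half: max(0, 6.1 − 9.3) × 0.5 = 0.0 × 0.5 = 0.00 DD.
Per 24 h: 10.00 DD/day.
Duration = 82 / 10.00 = 8.200 ≈ 8.2 days.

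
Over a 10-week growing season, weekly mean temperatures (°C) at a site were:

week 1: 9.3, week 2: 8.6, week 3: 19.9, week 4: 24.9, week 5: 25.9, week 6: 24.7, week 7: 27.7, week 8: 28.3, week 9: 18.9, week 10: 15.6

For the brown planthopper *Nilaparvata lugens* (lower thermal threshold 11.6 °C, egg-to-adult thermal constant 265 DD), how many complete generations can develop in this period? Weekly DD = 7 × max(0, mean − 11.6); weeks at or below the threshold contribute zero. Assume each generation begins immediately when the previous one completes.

Weekly DD (7 × max(0, T̄ − 11.6)): 0.0, 0.0, 58.1, 93.1, 100.1, 91.7, 112.7, 116.9, 51.1, 28.0.
Season total = 651.7 DD.
Complete generations = ⌊651.7 / 265⌋ = 2.

2 generations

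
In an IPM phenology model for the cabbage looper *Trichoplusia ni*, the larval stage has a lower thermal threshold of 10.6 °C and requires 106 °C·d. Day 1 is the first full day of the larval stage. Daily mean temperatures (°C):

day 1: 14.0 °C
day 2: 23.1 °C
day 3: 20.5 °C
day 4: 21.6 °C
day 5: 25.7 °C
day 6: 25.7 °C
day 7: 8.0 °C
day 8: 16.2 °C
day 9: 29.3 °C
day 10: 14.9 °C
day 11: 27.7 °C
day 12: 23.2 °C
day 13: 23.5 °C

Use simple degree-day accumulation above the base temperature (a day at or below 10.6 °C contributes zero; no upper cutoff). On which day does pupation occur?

day 11

Daily DD above 10.6 °C: 3.4, 12.5, 9.9, 11.0, 15.1, 15.1, 0.0, 5.6, 18.7, 4.3, 17.1, 12.6, 12.9.
Cumulative: 3.4, 15.9, 25.8, 36.8, 51.9, 67.0, 67.0, 72.6, 91.3, 95.6, 112.7, 125.3, 138.2.
The total first reaches 106 DD on day 11.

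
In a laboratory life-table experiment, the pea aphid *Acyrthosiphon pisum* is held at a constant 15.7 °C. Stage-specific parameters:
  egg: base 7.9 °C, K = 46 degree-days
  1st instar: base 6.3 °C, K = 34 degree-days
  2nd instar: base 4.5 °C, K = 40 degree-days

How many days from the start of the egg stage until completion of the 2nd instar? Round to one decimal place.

13.1 days

egg: 46 / (15.7 − 7.9) = 46 / 7.8 = 5.897 d.
1st instar: 34 / (15.7 − 6.3) = 34 / 9.4 = 3.617 d.
2nd instar: 40 / (15.7 − 4.5) = 40 / 11.2 = 3.571 d.
Sum = 13.086 ≈ 13.1 days.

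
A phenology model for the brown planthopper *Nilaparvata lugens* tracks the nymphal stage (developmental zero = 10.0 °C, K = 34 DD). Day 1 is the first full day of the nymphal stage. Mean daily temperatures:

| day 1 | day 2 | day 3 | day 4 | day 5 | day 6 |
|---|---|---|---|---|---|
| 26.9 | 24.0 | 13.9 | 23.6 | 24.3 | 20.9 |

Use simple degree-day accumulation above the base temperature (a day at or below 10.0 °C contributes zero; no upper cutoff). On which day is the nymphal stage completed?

Daily DD above 10.0 °C: 16.9, 14.0, 3.9, 13.6, 14.3, 10.9.
Cumulative: 16.9, 30.9, 34.8, 48.4, 62.7, 73.6.
The total first reaches 34 DD on day 3.

day 3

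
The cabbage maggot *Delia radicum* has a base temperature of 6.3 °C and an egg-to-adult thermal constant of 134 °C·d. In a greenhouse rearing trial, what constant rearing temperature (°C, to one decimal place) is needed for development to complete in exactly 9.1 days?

Required daily accumulation = 134 / 9.1 = 14.725 DD/day.
T = T_base + 14.725 = 6.3 + 14.725 = 21.025 ≈ 21.0 °C.

21.0 °C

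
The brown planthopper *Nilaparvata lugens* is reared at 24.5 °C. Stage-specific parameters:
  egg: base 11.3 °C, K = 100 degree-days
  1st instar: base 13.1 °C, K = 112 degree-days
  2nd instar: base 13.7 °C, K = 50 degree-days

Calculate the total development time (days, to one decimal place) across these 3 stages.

22.0 days

egg: 100 / (24.5 − 11.3) = 100 / 13.2 = 7.576 d.
1st instar: 112 / (24.5 − 13.1) = 112 / 11.4 = 9.825 d.
2nd instar: 50 / (24.5 − 13.7) = 50 / 10.8 = 4.630 d.
Sum = 22.030 ≈ 22.0 days.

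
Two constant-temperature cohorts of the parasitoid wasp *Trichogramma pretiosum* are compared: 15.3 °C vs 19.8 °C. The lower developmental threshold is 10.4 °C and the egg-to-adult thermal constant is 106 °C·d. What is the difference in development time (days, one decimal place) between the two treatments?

At 15.3 °C: 106 / (15.3 − 10.4) = 106 / 4.9 = 21.633 d.
At 19.8 °C: 106 / (19.8 − 10.4) = 106 / 9.4 = 11.277 d.
Difference = |21.633 − 11.277| = 10.356 ≈ 10.4 days.

10.4 days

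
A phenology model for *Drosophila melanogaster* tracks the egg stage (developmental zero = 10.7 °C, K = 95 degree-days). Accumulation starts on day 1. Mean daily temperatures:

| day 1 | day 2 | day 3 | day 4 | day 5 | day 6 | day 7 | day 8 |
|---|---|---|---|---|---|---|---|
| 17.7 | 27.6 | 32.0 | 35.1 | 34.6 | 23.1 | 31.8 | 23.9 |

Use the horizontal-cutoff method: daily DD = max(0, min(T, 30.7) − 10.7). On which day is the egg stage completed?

day 6

Daily DD above 10.7 °C (capped at 20.0): 7.0, 16.9, 20.0, 20.0, 20.0, 12.4, 20.0, 13.2.
Cumulative: 7.0, 23.9, 43.9, 63.9, 83.9, 96.3, 116.3, 129.5.
The total first reaches 95 DD on day 6.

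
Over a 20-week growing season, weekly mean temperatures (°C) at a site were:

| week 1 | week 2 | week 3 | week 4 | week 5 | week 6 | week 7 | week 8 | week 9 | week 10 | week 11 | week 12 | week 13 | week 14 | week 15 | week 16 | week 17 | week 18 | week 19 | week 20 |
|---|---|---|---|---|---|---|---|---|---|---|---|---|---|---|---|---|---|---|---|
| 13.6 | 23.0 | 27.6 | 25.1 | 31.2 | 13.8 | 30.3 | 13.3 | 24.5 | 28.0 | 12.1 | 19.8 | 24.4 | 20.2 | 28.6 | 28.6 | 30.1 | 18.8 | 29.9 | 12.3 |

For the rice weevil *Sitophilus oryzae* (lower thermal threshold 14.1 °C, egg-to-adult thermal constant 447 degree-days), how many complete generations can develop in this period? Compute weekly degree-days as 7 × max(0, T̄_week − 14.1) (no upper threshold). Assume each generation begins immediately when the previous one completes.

2 generations

Weekly DD (7 × max(0, T̄ − 14.1)): 0.0, 62.3, 94.5, 77.0, 119.7, 0.0, 113.4, 0.0, 72.8, 97.3, 0.0, 39.9, 72.1, 42.7, 101.5, 101.5, 112.0, 32.9, 110.6, 0.0.
Season total = 1250.2 DD.
Complete generations = ⌊1250.2 / 447⌋ = 2.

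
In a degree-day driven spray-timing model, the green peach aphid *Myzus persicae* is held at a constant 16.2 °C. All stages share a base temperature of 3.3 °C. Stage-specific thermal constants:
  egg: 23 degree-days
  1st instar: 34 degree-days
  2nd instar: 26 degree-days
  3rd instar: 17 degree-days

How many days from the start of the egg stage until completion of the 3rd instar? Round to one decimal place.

Daily accumulation at 16.2 °C = 16.2 − 3.3 = 12.9 DD/day.
Total K = 23 + 34 + 26 + 17 = 100 DD.
Total duration = 100 / 12.9 = 7.752 ≈ 7.8 days.

7.8 days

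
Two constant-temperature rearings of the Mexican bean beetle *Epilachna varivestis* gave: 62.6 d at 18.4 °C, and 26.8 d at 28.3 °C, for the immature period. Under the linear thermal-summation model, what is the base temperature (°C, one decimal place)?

Linear rate model ⇒ the product D·(T − T_b) is constant across temperatures.
62.6·(18.4 − T_b) = 26.8·(28.3 − T_b)
T_b = (62.6·18.4 − 26.8·28.3) / (62.6 − 26.8) = 393.40 / 35.8 = 10.989 °C ≈ 11.0 °C.

11.0 °C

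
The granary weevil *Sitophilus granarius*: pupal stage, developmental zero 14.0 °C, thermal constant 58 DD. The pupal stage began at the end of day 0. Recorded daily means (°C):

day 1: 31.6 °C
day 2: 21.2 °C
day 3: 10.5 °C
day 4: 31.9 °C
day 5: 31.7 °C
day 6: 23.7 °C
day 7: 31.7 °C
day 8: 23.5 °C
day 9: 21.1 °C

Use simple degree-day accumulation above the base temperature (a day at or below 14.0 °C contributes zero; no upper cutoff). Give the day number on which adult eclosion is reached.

day 5

Daily DD above 14.0 °C: 17.6, 7.2, 0.0, 17.9, 17.7, 9.7, 17.7, 9.5, 7.1.
Cumulative: 17.6, 24.8, 24.8, 42.7, 60.4, 70.1, 87.8, 97.3, 104.4.
The total first reaches 58 DD on day 5.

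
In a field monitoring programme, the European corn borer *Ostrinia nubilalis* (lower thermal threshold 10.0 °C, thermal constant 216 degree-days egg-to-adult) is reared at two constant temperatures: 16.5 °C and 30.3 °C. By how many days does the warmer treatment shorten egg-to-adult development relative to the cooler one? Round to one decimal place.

At 16.5 °C: 216 / (16.5 − 10.0) = 216 / 6.5 = 33.231 d.
At 30.3 °C: 216 / (30.3 − 10.0) = 216 / 20.3 = 10.640 d.
Difference = |33.231 − 10.640| = 22.590 ≈ 22.6 days.

22.6 days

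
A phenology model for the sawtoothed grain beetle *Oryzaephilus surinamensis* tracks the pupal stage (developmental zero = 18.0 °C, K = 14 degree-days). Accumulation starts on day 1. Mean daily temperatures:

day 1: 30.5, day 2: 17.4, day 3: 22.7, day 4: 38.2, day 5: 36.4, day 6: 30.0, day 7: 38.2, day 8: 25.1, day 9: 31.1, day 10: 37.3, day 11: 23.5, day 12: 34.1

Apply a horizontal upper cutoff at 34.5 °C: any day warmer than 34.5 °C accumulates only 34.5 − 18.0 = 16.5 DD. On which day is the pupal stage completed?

day 3

Daily DD above 18.0 °C (capped at 16.5): 12.5, 0.0, 4.7, 16.5, 16.5, 12.0, 16.5, 7.1, 13.1, 16.5, 5.5, 16.1.
Cumulative: 12.5, 12.5, 17.2, 33.7, 50.2, 62.2, 78.7, 85.8, 98.9, 115.4, 120.9, 137.0.
The total first reaches 14 DD on day 3.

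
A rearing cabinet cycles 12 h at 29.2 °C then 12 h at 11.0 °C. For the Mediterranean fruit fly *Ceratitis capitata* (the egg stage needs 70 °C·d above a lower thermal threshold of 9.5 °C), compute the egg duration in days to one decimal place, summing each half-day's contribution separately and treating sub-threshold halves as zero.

Day half: max(0, 29.2 − 9.5) × 0.5 = 19.7 × 0.5 = 9.85 DD.
Night half: max(0, 11.0 − 9.5) × 0.5 = 1.5 × 0.5 = 0.75 DD.
Per 24 h: 10.60 DD/day.
Duration = 70 / 10.60 = 6.604 ≈ 6.6 days.

6.6 days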